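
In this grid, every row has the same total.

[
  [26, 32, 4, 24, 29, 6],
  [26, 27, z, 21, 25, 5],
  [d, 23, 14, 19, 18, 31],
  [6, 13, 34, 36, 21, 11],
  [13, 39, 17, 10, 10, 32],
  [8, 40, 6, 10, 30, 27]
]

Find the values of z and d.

The complete rows each total 121.
Row 2 is missing 121 − 104 = 17 (since 26 + 27 + 21 + 25 + 5 = 104).
Row 3 is missing 121 − 105 = 16 (since 23 + 14 + 19 + 18 + 31 = 105).

z = 17, d = 16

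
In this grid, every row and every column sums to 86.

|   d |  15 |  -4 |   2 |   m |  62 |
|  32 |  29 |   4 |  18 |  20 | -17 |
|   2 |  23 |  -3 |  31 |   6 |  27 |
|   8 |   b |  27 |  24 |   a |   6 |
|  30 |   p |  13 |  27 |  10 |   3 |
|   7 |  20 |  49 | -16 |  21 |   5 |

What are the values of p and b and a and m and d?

The known cells in column 1 total 79, leaving 86 − 79 = 7 for the blank.
The known cells in row 1 total 82, leaving 86 − 82 = 4 for the blank.
The known cells in column 5 total 61, leaving 86 − 61 = 25 for the blank.
The known cells in row 4 total 90, leaving 86 − 90 = -4 for the blank.
The known cells in row 5 total 83, leaving 86 − 83 = 3 for the blank.

p = 3, b = -4, a = 25, m = 4, d = 7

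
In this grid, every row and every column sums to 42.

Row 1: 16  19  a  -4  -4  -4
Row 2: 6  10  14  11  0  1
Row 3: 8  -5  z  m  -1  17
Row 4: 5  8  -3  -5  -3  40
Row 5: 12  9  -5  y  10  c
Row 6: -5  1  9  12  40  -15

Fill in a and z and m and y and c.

a = 19, z = 8, m = 15, y = 13, c = 3

Row 1: 16 + 19 − 4 − 4 − 4 = 23, so its missing entry is 42 − 23 = 19.
Column 6: -4 + 1 + 17 + 40 − 15 = 39, so its missing entry is 42 − 39 = 3.
Row 5: 12 + 9 − 5 + 10 + 3 = 29, so its missing entry is 42 − 29 = 13.
Column 4: -4 + 11 − 5 + 13 + 12 = 27, so its missing entry is 42 − 27 = 15.
Row 3: 8 − 5 + 15 − 1 + 17 = 34, so its missing entry is 42 − 34 = 8.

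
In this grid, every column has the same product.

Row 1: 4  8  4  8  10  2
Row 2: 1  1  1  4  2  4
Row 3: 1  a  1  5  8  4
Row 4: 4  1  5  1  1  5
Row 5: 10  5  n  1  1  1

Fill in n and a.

Columns 1 and 4 each multiply to 160, so every column has product 160.
Column 3: 4×1×1×5 = 20, so the missing entry is 160 ÷ 20 = 8.
Column 2: 8×1×1×5 = 40, so the missing entry is 160 ÷ 40 = 4.

n = 8, a = 4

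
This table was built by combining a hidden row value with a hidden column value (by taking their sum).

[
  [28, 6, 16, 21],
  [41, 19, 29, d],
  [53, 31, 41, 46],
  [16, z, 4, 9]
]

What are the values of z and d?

z = -6, d = 34

The difference between any two rows is the same in every column — this is an addition table with the headers hidden.
Row 4 minus row 1 is 16 − 28 = -12, so its entry in column 2 is 6 + (-12) = -6.
Row 2 minus row 1 is 41 − 28 = 13, so its entry in column 4 is 21 + 13 = 34.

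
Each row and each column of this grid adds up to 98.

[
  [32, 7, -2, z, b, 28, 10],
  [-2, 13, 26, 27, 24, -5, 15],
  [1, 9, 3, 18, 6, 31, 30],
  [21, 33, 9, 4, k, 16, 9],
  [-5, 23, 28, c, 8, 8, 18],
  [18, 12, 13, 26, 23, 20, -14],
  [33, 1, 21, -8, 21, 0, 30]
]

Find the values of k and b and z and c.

k = 6, b = 10, z = 13, c = 18

The known cells in row 4 total 92, leaving 98 − 92 = 6 for the blank.
The known cells in column 5 total 88, leaving 98 − 88 = 10 for the blank.
The known cells in row 1 total 85, leaving 98 − 85 = 13 for the blank.
The known cells in row 5 total 80, leaving 98 − 80 = 18 for the blank.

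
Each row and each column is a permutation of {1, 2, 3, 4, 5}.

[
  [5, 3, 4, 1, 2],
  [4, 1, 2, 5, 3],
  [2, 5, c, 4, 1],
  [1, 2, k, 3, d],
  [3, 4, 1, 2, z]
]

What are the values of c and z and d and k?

At (row 5, col 5): row 5 already has {1, 2, 3, 4}, so the value is 5.
For row 4, column 5: column 5 already has {1, 2, 3, 5}; that leaves 4.
Cell (4,3): row 4 already has {1, 2, 3, 4} → 5.
For row 3, column 3: row 3 already has {1, 2, 4, 5}; that leaves 3.

c = 3, z = 5, d = 4, k = 5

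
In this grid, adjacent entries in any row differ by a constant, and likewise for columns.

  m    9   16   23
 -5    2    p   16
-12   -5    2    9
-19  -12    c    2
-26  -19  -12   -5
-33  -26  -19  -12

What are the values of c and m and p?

c = -5, m = 2, p = 9

Along each row the entries change by 7 per step; down each column they change by -7.
Row 4: from -19 at column 1, stepping by 7 to column 3 gives -5.
Row 1: from 9 at column 2, stepping by 7 to column 1 gives 2.
Row 2: from -5 at column 1, stepping by 7 to column 3 gives 9.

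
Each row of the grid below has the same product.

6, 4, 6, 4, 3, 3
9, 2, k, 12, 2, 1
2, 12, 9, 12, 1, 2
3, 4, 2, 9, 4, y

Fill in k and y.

k = 12, y = 6

Rows 1 and 3 each multiply to 5184, so every row has product 5184.
Row 2: 9×2×12×2×1 = 432, so the missing entry is 5184 ÷ 432 = 12.
Row 4: 3×4×2×9×4 = 864, so the missing entry is 5184 ÷ 864 = 6.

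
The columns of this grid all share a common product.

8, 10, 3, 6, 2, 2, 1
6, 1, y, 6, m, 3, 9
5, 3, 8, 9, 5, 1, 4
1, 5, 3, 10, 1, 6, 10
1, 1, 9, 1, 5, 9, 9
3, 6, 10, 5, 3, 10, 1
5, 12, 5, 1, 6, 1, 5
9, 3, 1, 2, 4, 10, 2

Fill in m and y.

m = 9, y = 1

Columns 2 and 7 each multiply to 32400, so every column has product 32400.
Column 5: 2×5×1×5×3×6×4 = 3600, so the missing entry is 32400 ÷ 3600 = 9.
Column 3: 3×8×3×9×10×5×1 = 32400, so the missing entry is 32400 ÷ 32400 = 1.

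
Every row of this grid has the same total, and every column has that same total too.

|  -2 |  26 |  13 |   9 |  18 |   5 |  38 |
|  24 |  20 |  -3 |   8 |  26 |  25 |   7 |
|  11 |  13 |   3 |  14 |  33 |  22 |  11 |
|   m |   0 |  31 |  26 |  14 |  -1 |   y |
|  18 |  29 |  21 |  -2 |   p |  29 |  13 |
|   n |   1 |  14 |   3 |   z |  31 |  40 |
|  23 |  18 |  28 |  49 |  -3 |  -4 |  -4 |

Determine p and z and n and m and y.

p = -1, z = 20, n = -2, m = 35, y = 2

Rows 1 and 2 both sum to 107, so that's the common total.
The known cells in row 5 total 108, leaving 107 − 108 = -1 for the blank.
The known cells in column 5 total 87, leaving 107 − 87 = 20 for the blank.
The known cells in row 6 total 109, leaving 107 − 109 = -2 for the blank.
The known cells in column 1 total 72, leaving 107 − 72 = 35 for the blank.
The known cells in row 4 total 105, leaving 107 − 105 = 2 for the blank.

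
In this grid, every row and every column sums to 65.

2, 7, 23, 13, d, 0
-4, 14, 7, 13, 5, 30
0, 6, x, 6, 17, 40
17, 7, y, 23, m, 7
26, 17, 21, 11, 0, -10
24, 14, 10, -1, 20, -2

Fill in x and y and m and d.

The known cells in row 1 total 45, leaving 65 − 45 = 20 for the blank.
The known cells in column 5 total 62, leaving 65 − 62 = 3 for the blank.
The known cells in row 4 total 57, leaving 65 − 57 = 8 for the blank.
The known cells in row 3 total 69, leaving 65 − 69 = -4 for the blank.

x = -4, y = 8, m = 3, d = 20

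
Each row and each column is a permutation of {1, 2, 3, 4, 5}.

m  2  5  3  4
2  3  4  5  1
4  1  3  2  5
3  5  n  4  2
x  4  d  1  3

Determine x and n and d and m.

x = 5, n = 1, d = 2, m = 1

Cell (4,3): row 4 already has {2, 3, 4, 5} → 1.
At (row 5, col 3): column 3 already has {1, 3, 4, 5}, so the value is 2.
At (row 5, col 1): row 5 already has {1, 2, 3, 4}, so the value is 5.
At (row 1, col 1): row 1 already has {2, 3, 4, 5}, so the value is 1.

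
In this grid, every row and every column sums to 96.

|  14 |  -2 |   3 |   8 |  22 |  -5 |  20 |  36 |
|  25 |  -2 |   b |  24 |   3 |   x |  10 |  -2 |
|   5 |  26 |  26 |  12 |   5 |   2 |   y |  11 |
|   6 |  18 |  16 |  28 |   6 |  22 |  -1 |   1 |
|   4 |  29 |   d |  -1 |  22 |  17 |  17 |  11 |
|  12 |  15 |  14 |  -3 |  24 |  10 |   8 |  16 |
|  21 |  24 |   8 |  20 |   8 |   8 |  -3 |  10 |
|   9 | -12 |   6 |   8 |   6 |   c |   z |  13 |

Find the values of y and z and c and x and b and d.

y = 9, z = 36, c = 30, x = 12, b = 26, d = -3

Row 5 has 4 + 29 − 1 + 22 + 17 + 17 + 11 = 99; the blank must be 96 − 99 = -3.
Column 3 has 3 + 26 + 16 − 3 + 14 + 8 + 6 = 70; the blank must be 96 − 70 = 26.
Row 2 has 25 − 2 + 26 + 24 + 3 + 10 − 2 = 84; the blank must be 96 − 84 = 12.
Row 3 has 5 + 26 + 26 + 12 + 5 + 2 + 11 = 87; the blank must be 96 − 87 = 9.
Column 7 has 20 + 10 + 9 − 1 + 17 + 8 − 3 = 60; the blank must be 96 − 60 = 36.
Row 8 has 9 − 12 + 6 + 8 + 6 + 36 + 13 = 66; the blank must be 96 − 66 = 30.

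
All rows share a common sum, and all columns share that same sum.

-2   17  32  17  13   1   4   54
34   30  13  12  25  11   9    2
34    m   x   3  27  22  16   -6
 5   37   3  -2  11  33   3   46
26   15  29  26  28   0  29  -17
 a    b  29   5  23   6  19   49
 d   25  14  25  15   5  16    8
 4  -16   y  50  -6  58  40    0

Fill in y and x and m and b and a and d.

Rows 1 and 2 both sum to 136, so that's the common total.
Row 7: 25 + 14 + 25 + 15 + 5 + 16 + 8 = 108, so its missing entry is 136 − 108 = 28.
Column 1: -2 + 34 + 34 + 5 + 26 + 28 + 4 = 129, so its missing entry is 136 − 129 = 7.
Row 6: 7 + 29 + 5 + 23 + 6 + 19 + 49 = 138, so its missing entry is 136 − 138 = -2.
Column 2: 17 + 30 + 37 + 15 − 2 + 25 − 16 = 106, so its missing entry is 136 − 106 = 30.
Row 8: 4 − 16 + 50 − 6 + 58 + 40 + 0 = 130, so its missing entry is 136 − 130 = 6.
Row 3: 34 + 30 + 3 + 27 + 22 + 16 − 6 = 126, so its missing entry is 136 − 126 = 10.

y = 6, x = 10, m = 30, b = -2, a = 7, d = 28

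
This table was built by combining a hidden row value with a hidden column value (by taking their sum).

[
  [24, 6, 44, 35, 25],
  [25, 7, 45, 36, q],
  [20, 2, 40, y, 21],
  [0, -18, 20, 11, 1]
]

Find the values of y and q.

The difference between any two rows is the same in every column — this is an addition table with the headers hidden.
Row 3 minus row 1 is 2 − 6 = -4, so its entry in column 4 is 35 + (-4) = 31.
Row 2 minus row 1 is 7 − 6 = 1, so its entry in column 5 is 25 + 1 = 26.

y = 31, q = 26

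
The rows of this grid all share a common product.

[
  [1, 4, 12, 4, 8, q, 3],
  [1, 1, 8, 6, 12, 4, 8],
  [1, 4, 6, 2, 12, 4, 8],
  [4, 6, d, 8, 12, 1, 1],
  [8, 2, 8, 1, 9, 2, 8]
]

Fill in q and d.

q = 4, d = 8

Rows 3 and 5 each multiply to 18432, so every row has product 18432.
Row 1: 1×4×12×4×8×3 = 4608, so the missing entry is 18432 ÷ 4608 = 4.
Row 4: 4×6×8×12×1×1 = 2304, so the missing entry is 18432 ÷ 2304 = 8.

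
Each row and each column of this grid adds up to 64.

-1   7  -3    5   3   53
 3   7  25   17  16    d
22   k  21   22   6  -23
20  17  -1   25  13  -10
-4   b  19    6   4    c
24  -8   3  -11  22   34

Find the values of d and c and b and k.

The known cells in row 3 total 48, leaving 64 − 48 = 16 for the blank.
The known cells in column 2 total 39, leaving 64 − 39 = 25 for the blank.
The known cells in row 5 total 50, leaving 64 − 50 = 14 for the blank.
The known cells in row 2 total 68, leaving 64 − 68 = -4 for the blank.

d = -4, c = 14, b = 25, k = 16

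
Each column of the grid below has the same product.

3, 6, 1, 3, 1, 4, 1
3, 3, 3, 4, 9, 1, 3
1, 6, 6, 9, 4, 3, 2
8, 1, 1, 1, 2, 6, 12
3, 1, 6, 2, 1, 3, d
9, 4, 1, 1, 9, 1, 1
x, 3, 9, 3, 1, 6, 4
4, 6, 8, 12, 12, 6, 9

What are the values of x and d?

Columns 5 and 6 each multiply to 7776, so every column has product 7776.
Column 1: 3×3×1×8×3×9×4 = 7776, so the missing entry is 7776 ÷ 7776 = 1.
Column 7: 1×3×2×12×1×4×9 = 2592, so the missing entry is 7776 ÷ 2592 = 3.

x = 1, d = 3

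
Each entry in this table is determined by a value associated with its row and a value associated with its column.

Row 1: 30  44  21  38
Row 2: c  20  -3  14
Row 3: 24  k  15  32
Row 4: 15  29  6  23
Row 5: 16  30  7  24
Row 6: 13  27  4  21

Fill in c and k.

c = 6, k = 38

The difference between any two rows is the same in every column — this is an addition table with the headers hidden.
Row 2 minus row 1 is 14 − 38 = -24, so its entry in column 1 is 30 + (-24) = 6.
Row 3 minus row 1 is 32 − 38 = -6, so its entry in column 2 is 44 + (-6) = 38.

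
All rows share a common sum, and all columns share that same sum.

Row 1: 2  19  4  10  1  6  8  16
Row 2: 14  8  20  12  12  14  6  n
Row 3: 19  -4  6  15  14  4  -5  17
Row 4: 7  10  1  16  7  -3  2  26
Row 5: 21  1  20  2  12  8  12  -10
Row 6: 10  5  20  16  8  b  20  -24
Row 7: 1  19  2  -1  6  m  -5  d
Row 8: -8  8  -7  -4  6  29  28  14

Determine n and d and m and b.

Rows 1 and 3 both sum to 66, so that's the common total.
Row 2 has 14 + 8 + 20 + 12 + 12 + 14 + 6 = 86; the blank must be 66 − 86 = -20.
Column 8 has 16 − 20 + 17 + 26 − 10 − 24 + 14 = 19; the blank must be 66 − 19 = 47.
Row 6 has 10 + 5 + 20 + 16 + 8 + 20 − 24 = 55; the blank must be 66 − 55 = 11.
Row 7 has 1 + 19 + 2 − 1 + 6 − 5 + 47 = 69; the blank must be 66 − 69 = -3.

n = -20, d = 47, m = -3, b = 11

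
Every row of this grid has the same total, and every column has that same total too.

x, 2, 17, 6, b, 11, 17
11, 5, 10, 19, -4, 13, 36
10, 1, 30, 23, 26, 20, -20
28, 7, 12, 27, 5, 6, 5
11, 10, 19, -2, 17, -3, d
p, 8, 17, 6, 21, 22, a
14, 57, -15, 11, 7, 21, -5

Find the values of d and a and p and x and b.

Rows 2 and 3 both sum to 90, so that's the common total.
Column 5: -4 + 26 + 5 + 17 + 21 + 7 = 72, so its missing entry is 90 − 72 = 18.
Row 1: 2 + 17 + 6 + 18 + 11 + 17 = 71, so its missing entry is 90 − 71 = 19.
Row 5: 11 + 10 + 19 − 2 + 17 − 3 = 52, so its missing entry is 90 − 52 = 38.
Column 1: 19 + 11 + 10 + 28 + 11 + 14 = 93, so its missing entry is 90 − 93 = -3.
Row 6: -3 + 8 + 17 + 6 + 21 + 22 = 71, so its missing entry is 90 − 71 = 19.

d = 38, a = 19, p = -3, x = 19, b = 18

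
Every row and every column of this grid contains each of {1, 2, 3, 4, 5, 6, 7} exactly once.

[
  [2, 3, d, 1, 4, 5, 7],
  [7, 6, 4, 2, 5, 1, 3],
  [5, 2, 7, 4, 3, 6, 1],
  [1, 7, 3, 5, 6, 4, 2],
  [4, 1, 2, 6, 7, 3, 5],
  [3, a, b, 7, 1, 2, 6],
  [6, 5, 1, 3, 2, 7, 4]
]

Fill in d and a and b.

For row 1, column 3: row 1 already has {1, 2, 3, 4, 5, 7}; that leaves 6.
For row 6, column 2: column 2 already has {1, 2, 3, 5, 6, 7}; that leaves 4.
Cell (6,3): row 6 already has {1, 2, 3, 4, 6, 7} → 5.

d = 6, a = 4, b = 5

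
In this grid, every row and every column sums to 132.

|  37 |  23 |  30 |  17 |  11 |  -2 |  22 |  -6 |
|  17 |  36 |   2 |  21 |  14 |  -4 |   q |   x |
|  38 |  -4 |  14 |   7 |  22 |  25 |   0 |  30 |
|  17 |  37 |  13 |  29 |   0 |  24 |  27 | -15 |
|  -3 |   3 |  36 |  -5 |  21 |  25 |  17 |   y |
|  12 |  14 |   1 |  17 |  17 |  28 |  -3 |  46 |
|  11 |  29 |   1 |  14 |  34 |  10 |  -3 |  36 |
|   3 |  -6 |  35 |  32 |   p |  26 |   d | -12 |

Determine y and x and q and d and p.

y = 38, x = 15, q = 31, d = 41, p = 13

The known cells in column 5 total 119, leaving 132 − 119 = 13 for the blank.
The known cells in row 8 total 91, leaving 132 − 91 = 41 for the blank.
The known cells in column 7 total 101, leaving 132 − 101 = 31 for the blank.
The known cells in row 2 total 117, leaving 132 − 117 = 15 for the blank.
The known cells in row 5 total 94, leaving 132 − 94 = 38 for the blank.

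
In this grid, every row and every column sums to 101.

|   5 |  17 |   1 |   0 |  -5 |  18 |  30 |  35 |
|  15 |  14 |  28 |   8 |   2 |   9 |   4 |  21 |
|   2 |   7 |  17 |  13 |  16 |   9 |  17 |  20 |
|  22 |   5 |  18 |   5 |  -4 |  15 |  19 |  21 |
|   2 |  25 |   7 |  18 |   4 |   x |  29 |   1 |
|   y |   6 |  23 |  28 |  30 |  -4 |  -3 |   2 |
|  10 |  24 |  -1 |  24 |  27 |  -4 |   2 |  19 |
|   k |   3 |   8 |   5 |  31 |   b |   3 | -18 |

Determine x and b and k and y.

The known cells in row 5 total 86, leaving 101 − 86 = 15 for the blank.
The known cells in row 6 total 82, leaving 101 − 82 = 19 for the blank.
The known cells in column 1 total 75, leaving 101 − 75 = 26 for the blank.
The known cells in row 8 total 58, leaving 101 − 58 = 43 for the blank.

x = 15, b = 43, k = 26, y = 19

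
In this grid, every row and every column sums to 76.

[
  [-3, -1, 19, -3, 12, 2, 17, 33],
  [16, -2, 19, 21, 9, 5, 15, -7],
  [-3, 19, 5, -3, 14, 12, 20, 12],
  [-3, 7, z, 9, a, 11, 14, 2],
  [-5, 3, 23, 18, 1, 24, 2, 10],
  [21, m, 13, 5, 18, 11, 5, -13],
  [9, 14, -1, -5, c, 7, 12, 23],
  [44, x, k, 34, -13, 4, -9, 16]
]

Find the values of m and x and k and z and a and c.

Row 6 has 21 + 13 + 5 + 18 + 11 + 5 − 13 = 60; the blank must be 76 − 60 = 16.
Column 2 has -1 − 2 + 19 + 7 + 3 + 16 + 14 = 56; the blank must be 76 − 56 = 20.
Row 7 has 9 + 14 − 1 − 5 + 7 + 12 + 23 = 59; the blank must be 76 − 59 = 17.
Column 5 has 12 + 9 + 14 + 1 + 18 + 17 − 13 = 58; the blank must be 76 − 58 = 18.
Row 8 has 44 + 20 + 34 − 13 + 4 − 9 + 16 = 96; the blank must be 76 − 96 = -20.
Row 4 has -3 + 7 + 9 + 18 + 11 + 14 + 2 = 58; the blank must be 76 − 58 = 18.

m = 16, x = 20, k = -20, z = 18, a = 18, c = 17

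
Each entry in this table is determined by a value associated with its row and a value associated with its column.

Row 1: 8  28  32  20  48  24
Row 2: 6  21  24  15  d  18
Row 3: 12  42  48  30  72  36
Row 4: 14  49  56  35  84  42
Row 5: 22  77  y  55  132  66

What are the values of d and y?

d = 36, y = 88

Each row is a constant multiple of every other row — this is a multiplication table with the headers hidden.
Row 2 is 18/24 = 3/4 times row 1, so its entry in column 5 is 48 × 3/4 = 36.
Row 5 is 66/24 = 11/4 times row 1, so its entry in column 3 is 32 × 11/4 = 88.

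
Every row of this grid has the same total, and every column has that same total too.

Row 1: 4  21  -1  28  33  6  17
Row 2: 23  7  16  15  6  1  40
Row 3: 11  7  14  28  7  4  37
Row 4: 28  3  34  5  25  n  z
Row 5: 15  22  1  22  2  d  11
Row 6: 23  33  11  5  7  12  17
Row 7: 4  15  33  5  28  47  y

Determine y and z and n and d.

Rows 1 and 2 both sum to 108, so that's the common total.
Row 7: 4 + 15 + 33 + 5 + 28 + 47 = 132, so its missing entry is 108 − 132 = -24.
Row 5: 15 + 22 + 1 + 22 + 2 + 11 = 73, so its missing entry is 108 − 73 = 35.
Column 6: 6 + 1 + 4 + 35 + 12 + 47 = 105, so its missing entry is 108 − 105 = 3.
Row 4: 28 + 3 + 34 + 5 + 25 + 3 = 98, so its missing entry is 108 − 98 = 10.

y = -24, z = 10, n = 3, d = 35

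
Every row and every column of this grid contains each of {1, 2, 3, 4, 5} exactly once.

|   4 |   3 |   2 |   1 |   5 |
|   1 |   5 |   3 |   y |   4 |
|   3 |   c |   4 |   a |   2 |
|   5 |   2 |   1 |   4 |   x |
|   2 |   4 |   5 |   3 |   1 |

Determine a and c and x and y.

At (row 2, col 4): row 2 already has {1, 3, 4, 5}, so the value is 2.
At (row 3, col 4): column 4 already has {1, 2, 3, 4}, so the value is 5.
For row 3, column 2: row 3 already has {2, 3, 4, 5}; that leaves 1.
Cell (4,5): row 4 already has {1, 2, 4, 5} → 3.

a = 5, c = 1, x = 3, y = 2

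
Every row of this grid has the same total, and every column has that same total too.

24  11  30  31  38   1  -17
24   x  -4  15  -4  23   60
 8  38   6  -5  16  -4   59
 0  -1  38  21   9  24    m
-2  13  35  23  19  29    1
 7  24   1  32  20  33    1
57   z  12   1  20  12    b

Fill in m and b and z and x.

Rows 1 and 3 both sum to 118, so that's the common total.
The known cells in row 2 total 114, leaving 118 − 114 = 4 for the blank.
The known cells in column 2 total 89, leaving 118 − 89 = 29 for the blank.
The known cells in row 7 total 131, leaving 118 − 131 = -13 for the blank.
The known cells in row 4 total 91, leaving 118 − 91 = 27 for the blank.

m = 27, b = -13, z = 29, x = 4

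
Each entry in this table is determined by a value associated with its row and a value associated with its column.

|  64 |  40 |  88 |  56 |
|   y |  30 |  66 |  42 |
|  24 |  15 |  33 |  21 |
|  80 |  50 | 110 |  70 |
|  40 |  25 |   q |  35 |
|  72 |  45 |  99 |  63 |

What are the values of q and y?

q = 55, y = 48

Each row is a constant multiple of every other row — this is a multiplication table with the headers hidden.
Row 5 is 25/40 = 5/8 times row 1, so its entry in column 3 is 88 × 5/8 = 55.
Row 2 is 30/40 = 3/4 times row 1, so its entry in column 1 is 64 × 3/4 = 48.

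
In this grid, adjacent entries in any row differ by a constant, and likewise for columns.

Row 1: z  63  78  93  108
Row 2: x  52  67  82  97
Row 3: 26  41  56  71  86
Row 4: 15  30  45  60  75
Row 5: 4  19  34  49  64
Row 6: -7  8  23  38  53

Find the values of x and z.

x = 37, z = 48

Along each row the entries change by 15 per step; down each column they change by -11.
Row 2: from 52 at column 2, stepping by 15 to column 1 gives 37.
Row 1: from 63 at column 2, stepping by 15 to column 1 gives 48.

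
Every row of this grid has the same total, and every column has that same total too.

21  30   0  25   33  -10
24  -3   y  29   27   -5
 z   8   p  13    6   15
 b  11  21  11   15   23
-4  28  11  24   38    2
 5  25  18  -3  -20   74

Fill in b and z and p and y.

b = 18, z = 35, p = 22, y = 27

Rows 1 and 5 both sum to 99, so that's the common total.
Row 2 has 24 − 3 + 29 + 27 − 5 = 72; the blank must be 99 − 72 = 27.
Column 3 has 0 + 27 + 21 + 11 + 18 = 77; the blank must be 99 − 77 = 22.
Row 3 has 8 + 22 + 13 + 6 + 15 = 64; the blank must be 99 − 64 = 35.
Row 4 has 11 + 21 + 11 + 15 + 23 = 81; the blank must be 99 − 81 = 18.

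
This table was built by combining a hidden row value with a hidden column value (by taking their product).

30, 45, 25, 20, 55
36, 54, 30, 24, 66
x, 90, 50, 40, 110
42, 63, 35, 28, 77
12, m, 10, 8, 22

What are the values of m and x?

m = 18, x = 60

Each row is a constant multiple of every other row — this is a multiplication table with the headers hidden.
Row 5 is 8/20 = 2/5 times row 1, so its entry in column 2 is 45 × 2/5 = 18.
Row 3 is 40/20 = 2/1 times row 1, so its entry in column 1 is 30 × 2/1 = 60.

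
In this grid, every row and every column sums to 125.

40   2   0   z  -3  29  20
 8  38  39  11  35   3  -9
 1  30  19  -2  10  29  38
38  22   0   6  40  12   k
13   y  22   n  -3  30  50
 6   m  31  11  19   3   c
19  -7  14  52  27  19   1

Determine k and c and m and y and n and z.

k = 7, c = 18, m = 37, y = 3, n = 10, z = 37

The known cells in row 1 total 88, leaving 125 − 88 = 37 for the blank.
The known cells in column 4 total 115, leaving 125 − 115 = 10 for the blank.
The known cells in row 4 total 118, leaving 125 − 118 = 7 for the blank.
The known cells in column 7 total 107, leaving 125 − 107 = 18 for the blank.
The known cells in row 6 total 88, leaving 125 − 88 = 37 for the blank.
The known cells in row 5 total 122, leaving 125 − 122 = 3 for the blank.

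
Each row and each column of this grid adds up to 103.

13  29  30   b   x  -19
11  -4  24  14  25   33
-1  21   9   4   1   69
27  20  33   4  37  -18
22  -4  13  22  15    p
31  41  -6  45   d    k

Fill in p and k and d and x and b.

p = 35, k = 3, d = -11, x = 36, b = 14

The known cells in column 4 total 89, leaving 103 − 89 = 14 for the blank.
The known cells in row 1 total 67, leaving 103 − 67 = 36 for the blank.
The known cells in column 5 total 114, leaving 103 − 114 = -11 for the blank.
The known cells in row 6 total 100, leaving 103 − 100 = 3 for the blank.
The known cells in row 5 total 68, leaving 103 − 68 = 35 for the blank.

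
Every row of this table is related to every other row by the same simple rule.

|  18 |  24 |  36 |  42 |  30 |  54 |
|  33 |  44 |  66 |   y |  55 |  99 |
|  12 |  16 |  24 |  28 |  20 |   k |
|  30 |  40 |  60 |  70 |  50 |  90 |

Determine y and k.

Each row is a constant multiple of every other row — this is a multiplication table with the headers hidden.
Row 2 is 66/36 = 11/6 times row 1, so its entry in column 4 is 42 × 11/6 = 77.
Row 3 is 24/36 = 2/3 times row 1, so its entry in column 6 is 54 × 2/3 = 36.

y = 77, k = 36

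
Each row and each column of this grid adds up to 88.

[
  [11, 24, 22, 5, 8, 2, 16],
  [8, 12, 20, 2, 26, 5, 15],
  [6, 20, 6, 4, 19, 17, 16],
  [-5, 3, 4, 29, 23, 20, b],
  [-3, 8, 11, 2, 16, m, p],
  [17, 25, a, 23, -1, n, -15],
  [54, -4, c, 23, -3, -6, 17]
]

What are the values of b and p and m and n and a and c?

Row 7 has 54 − 4 + 23 − 3 − 6 + 17 = 81; the blank must be 88 − 81 = 7.
Row 4 has -5 + 3 + 4 + 29 + 23 + 20 = 74; the blank must be 88 − 74 = 14.
Column 7 has 16 + 15 + 16 + 14 − 15 + 17 = 63; the blank must be 88 − 63 = 25.
Row 5 has -3 + 8 + 11 + 2 + 16 + 25 = 59; the blank must be 88 − 59 = 29.
Column 6 has 2 + 5 + 17 + 20 + 29 − 6 = 67; the blank must be 88 − 67 = 21.
Row 6 has 17 + 25 + 23 − 1 + 21 − 15 = 70; the blank must be 88 − 70 = 18.

b = 14, p = 25, m = 29, n = 21, a = 18, c = 7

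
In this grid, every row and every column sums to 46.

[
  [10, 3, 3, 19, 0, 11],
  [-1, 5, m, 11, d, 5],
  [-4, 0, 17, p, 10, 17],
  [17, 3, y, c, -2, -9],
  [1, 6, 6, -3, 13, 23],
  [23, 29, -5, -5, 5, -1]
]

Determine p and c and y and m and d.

p = 6, c = 18, y = 19, m = 6, d = 20

The known cells in column 5 total 26, leaving 46 − 26 = 20 for the blank.
The known cells in row 2 total 40, leaving 46 − 40 = 6 for the blank.
The known cells in row 3 total 40, leaving 46 − 40 = 6 for the blank.
The known cells in column 4 total 28, leaving 46 − 28 = 18 for the blank.
The known cells in row 4 total 27, leaving 46 − 27 = 19 for the blank.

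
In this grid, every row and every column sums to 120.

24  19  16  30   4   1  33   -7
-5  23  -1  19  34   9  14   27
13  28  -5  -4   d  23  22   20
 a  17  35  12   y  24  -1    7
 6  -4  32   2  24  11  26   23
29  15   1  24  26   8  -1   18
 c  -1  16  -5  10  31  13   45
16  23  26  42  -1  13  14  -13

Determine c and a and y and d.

Row 3: 13 + 28 − 5 − 4 + 23 + 22 + 20 = 97, so its missing entry is 120 − 97 = 23.
Column 5: 4 + 34 + 23 + 24 + 26 + 10 − 1 = 120, so its missing entry is 120 − 120 = 0.
Row 4: 17 + 35 + 12 + 0 + 24 − 1 + 7 = 94, so its missing entry is 120 − 94 = 26.
Row 7: -1 + 16 − 5 + 10 + 31 + 13 + 45 = 109, so its missing entry is 120 − 109 = 11.

c = 11, a = 26, y = 0, d = 23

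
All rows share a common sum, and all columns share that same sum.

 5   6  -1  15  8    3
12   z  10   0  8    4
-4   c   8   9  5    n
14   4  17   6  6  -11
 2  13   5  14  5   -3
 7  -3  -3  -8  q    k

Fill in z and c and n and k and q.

Rows 1 and 4 both sum to 36, so that's the common total.
Column 5: 8 + 8 + 5 + 6 + 5 = 32, so its missing entry is 36 − 32 = 4.
Row 6: 7 − 3 − 3 − 8 + 4 = -3, so its missing entry is 36 − (-3) = 39.
Row 2: 12 + 10 + 0 + 8 + 4 = 34, so its missing entry is 36 − 34 = 2.
Column 2: 6 + 2 + 4 + 13 − 3 = 22, so its missing entry is 36 − 22 = 14.
Row 3: -4 + 14 + 8 + 9 + 5 = 32, so its missing entry is 36 − 32 = 4.

z = 2, c = 14, n = 4, k = 39, q = 4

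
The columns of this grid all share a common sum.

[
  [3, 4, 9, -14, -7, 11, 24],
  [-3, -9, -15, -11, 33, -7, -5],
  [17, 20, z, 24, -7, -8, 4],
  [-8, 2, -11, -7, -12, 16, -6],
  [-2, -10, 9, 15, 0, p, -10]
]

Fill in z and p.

z = 15, p = -5

The complete columns each total 7.
Column 3 is missing 7 − (-8) = 15 (since 9 − 15 − 11 + 9 = -8).
Column 6 is missing 7 − 12 = -5 (since 11 − 7 − 8 + 16 = 12).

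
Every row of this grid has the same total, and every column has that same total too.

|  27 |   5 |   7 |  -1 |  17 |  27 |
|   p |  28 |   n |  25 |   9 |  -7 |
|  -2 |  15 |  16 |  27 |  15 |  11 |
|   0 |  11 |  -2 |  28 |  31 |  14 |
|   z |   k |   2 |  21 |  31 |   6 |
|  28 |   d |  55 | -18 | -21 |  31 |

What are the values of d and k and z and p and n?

Rows 1 and 3 both sum to 82, so that's the common total.
Column 3 has 7 + 16 − 2 + 2 + 55 = 78; the blank must be 82 − 78 = 4.
Row 6 has 28 + 55 − 18 − 21 + 31 = 75; the blank must be 82 − 75 = 7.
Row 2 has 28 + 4 + 25 + 9 − 7 = 59; the blank must be 82 − 59 = 23.
Column 1 has 27 + 23 − 2 + 0 + 28 = 76; the blank must be 82 − 76 = 6.
Row 5 has 6 + 2 + 21 + 31 + 6 = 66; the blank must be 82 − 66 = 16.

d = 7, k = 16, z = 6, p = 23, n = 4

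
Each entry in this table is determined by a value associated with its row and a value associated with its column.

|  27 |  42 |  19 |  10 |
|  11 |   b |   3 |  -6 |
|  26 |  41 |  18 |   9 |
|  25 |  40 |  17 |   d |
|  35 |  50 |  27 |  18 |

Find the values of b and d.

The difference between any two rows is the same in every column — this is an addition table with the headers hidden.
Row 2 minus row 1 is 3 − 19 = -16, so its entry in column 2 is 42 + (-16) = 26.
Row 4 minus row 1 is 17 − 19 = -2, so its entry in column 4 is 10 + (-2) = 8.

b = 26, d = 8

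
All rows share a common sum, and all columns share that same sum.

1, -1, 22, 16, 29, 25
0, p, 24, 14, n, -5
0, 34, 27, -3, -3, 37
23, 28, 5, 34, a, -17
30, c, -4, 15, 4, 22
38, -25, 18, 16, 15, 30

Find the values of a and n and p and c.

a = 19, n = 28, p = 31, c = 25

Rows 1 and 3 both sum to 92, so that's the common total.
Row 5: 30 − 4 + 15 + 4 + 22 = 67, so its missing entry is 92 − 67 = 25.
Column 2: -1 + 34 + 28 + 25 − 25 = 61, so its missing entry is 92 − 61 = 31.
Row 4: 23 + 28 + 5 + 34 − 17 = 73, so its missing entry is 92 − 73 = 19.
Row 2: 0 + 31 + 24 + 14 − 5 = 64, so its missing entry is 92 − 64 = 28.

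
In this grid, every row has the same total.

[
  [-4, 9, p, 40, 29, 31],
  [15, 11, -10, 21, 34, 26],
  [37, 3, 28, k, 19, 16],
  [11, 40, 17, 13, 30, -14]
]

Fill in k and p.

Row 2 sums to 97 and so does row 4; that's the common total.
In row 3 the known cells total 103, leaving 97 − 103 = -6.
In row 1 the known cells total 105, leaving 97 − 105 = -8.

k = -6, p = -8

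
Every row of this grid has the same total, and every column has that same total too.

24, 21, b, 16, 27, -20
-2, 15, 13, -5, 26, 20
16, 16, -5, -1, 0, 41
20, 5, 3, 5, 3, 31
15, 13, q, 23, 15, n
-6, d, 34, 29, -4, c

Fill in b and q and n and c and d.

Rows 2 and 3 both sum to 67, so that's the common total.
The known cells in column 2 total 70, leaving 67 − 70 = -3 for the blank.
The known cells in row 6 total 50, leaving 67 − 50 = 17 for the blank.
The known cells in column 6 total 89, leaving 67 − 89 = -22 for the blank.
The known cells in row 5 total 44, leaving 67 − 44 = 23 for the blank.
The known cells in row 1 total 68, leaving 67 − 68 = -1 for the blank.

b = -1, q = 23, n = -22, c = 17, d = -3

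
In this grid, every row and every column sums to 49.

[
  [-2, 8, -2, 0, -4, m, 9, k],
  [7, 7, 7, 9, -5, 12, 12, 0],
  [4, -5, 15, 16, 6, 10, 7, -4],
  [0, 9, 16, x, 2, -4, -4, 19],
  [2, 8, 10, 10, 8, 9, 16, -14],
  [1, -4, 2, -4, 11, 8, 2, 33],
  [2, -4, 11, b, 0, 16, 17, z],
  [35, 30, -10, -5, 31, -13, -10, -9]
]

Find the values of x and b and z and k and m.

The known cells in row 4 total 38, leaving 49 − 38 = 11 for the blank.
The known cells in column 6 total 38, leaving 49 − 38 = 11 for the blank.
The known cells in row 1 total 20, leaving 49 − 20 = 29 for the blank.
The known cells in column 8 total 54, leaving 49 − 54 = -5 for the blank.
The known cells in row 7 total 37, leaving 49 − 37 = 12 for the blank.

x = 11, b = 12, z = -5, k = 29, m = 11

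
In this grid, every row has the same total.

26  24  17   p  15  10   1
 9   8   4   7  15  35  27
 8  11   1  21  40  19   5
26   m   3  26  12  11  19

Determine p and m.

p = 12, m = 8

Rows 2 and 3 both add up to 105, so every row sums to 105.
Row 1: 26 + 24 + 17 + 15 + 10 + 1 = 93, so the missing entry is 105 − 93 = 12.
Row 4: 26 + 3 + 26 + 12 + 11 + 19 = 97, so the missing entry is 105 − 97 = 8.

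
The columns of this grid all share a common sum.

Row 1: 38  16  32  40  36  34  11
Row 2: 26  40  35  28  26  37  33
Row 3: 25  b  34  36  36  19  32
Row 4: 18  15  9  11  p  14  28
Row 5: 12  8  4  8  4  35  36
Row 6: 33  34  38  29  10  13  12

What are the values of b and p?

b = 39, p = 40

Columns 3 and 4 both add up to 152, so every column sums to 152.
Column 2: 16 + 40 + 15 + 8 + 34 = 113, so the missing entry is 152 − 113 = 39.
Column 5: 36 + 26 + 36 + 4 + 10 = 112, so the missing entry is 152 − 112 = 40.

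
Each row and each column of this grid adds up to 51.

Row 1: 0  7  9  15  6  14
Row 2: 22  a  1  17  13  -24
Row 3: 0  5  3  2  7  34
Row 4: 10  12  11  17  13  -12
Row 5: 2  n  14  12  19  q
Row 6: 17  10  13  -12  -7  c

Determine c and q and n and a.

c = 30, q = 9, n = -5, a = 22

Row 2: 22 + 1 + 17 + 13 − 24 = 29, so its missing entry is 51 − 29 = 22.
Row 6: 17 + 10 + 13 − 12 − 7 = 21, so its missing entry is 51 − 21 = 30.
Column 6: 14 − 24 + 34 − 12 + 30 = 42, so its missing entry is 51 − 42 = 9.
Row 5: 2 + 14 + 12 + 19 + 9 = 56, so its missing entry is 51 − 56 = -5.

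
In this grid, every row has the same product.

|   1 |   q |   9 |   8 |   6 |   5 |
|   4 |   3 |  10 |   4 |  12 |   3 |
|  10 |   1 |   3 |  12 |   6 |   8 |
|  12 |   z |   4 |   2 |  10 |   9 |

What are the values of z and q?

Rows 2 and 3 each multiply to 17280, so every row has product 17280.
Row 4: 12×4×2×10×9 = 8640, so the missing entry is 17280 ÷ 8640 = 2.
Row 1: 1×9×8×6×5 = 2160, so the missing entry is 17280 ÷ 2160 = 8.

z = 2, q = 8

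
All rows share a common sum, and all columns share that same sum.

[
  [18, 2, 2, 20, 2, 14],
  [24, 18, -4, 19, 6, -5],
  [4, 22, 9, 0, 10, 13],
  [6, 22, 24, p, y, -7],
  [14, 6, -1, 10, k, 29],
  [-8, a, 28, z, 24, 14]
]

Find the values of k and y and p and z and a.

k = 0, y = 16, p = -3, z = 12, a = -12

Rows 1 and 2 both sum to 58, so that's the common total.
Row 5 has 14 + 6 − 1 + 10 + 29 = 58; the blank must be 58 − 58 = 0.
Column 5 has 2 + 6 + 10 + 0 + 24 = 42; the blank must be 58 − 42 = 16.
Column 2 has 2 + 18 + 22 + 22 + 6 = 70; the blank must be 58 − 70 = -12.
Row 4 has 6 + 22 + 24 + 16 − 7 = 61; the blank must be 58 − 61 = -3.
Row 6 has -8 − 12 + 28 + 24 + 14 = 46; the blank must be 58 − 46 = 12.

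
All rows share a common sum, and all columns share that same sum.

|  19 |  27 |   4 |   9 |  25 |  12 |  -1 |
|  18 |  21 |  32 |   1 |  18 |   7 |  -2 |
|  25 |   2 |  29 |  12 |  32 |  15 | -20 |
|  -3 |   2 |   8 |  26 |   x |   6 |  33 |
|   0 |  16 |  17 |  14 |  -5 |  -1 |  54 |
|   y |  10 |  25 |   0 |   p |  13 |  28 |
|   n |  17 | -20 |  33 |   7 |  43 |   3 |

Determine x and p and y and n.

x = 23, p = -5, y = 24, n = 12

Rows 1 and 2 both sum to 95, so that's the common total.
The known cells in row 4 total 72, leaving 95 − 72 = 23 for the blank.
The known cells in column 5 total 100, leaving 95 − 100 = -5 for the blank.
The known cells in row 6 total 71, leaving 95 − 71 = 24 for the blank.
The known cells in row 7 total 83, leaving 95 − 83 = 12 for the blank.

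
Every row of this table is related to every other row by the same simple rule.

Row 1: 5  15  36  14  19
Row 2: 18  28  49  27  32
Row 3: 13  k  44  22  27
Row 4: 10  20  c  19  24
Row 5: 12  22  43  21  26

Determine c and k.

The difference between any two rows is the same in every column — this is an addition table with the headers hidden.
Row 4 minus row 1 is 24 − 19 = 5, so its entry in column 3 is 36 + 5 = 41.
Row 3 minus row 1 is 27 − 19 = 8, so its entry in column 2 is 15 + 8 = 23.

c = 41, k = 23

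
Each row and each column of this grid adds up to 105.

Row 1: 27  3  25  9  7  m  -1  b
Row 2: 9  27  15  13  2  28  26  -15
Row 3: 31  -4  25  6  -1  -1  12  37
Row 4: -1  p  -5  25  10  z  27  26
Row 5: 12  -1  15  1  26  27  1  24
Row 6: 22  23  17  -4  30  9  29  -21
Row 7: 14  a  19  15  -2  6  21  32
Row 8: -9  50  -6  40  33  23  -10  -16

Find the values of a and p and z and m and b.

Column 8 has -15 + 37 + 26 + 24 − 21 + 32 − 16 = 67; the blank must be 105 − 67 = 38.
Row 7 has 14 + 19 + 15 − 2 + 6 + 21 + 32 = 105; the blank must be 105 − 105 = 0.
Column 2 has 3 + 27 − 4 − 1 + 23 + 0 + 50 = 98; the blank must be 105 − 98 = 7.
Row 1 has 27 + 3 + 25 + 9 + 7 − 1 + 38 = 108; the blank must be 105 − 108 = -3.
Row 4 has -1 + 7 − 5 + 25 + 10 + 27 + 26 = 89; the blank must be 105 − 89 = 16.

a = 0, p = 7, z = 16, m = -3, b = 38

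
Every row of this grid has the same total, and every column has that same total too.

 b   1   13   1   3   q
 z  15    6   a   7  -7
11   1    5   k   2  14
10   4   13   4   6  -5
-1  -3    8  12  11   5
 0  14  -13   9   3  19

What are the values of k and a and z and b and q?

k = -1, a = 7, z = 4, b = 8, q = 6

Rows 4 and 5 both sum to 32, so that's the common total.
Row 3 has 11 + 1 + 5 + 2 + 14 = 33; the blank must be 32 − 33 = -1.
Column 6 has -7 + 14 − 5 + 5 + 19 = 26; the blank must be 32 − 26 = 6.
Row 1 has 1 + 13 + 1 + 3 + 6 = 24; the blank must be 32 − 24 = 8.
Column 1 has 8 + 11 + 10 − 1 + 0 = 28; the blank must be 32 − 28 = 4.
Row 2 has 4 + 15 + 6 + 7 − 7 = 25; the blank must be 32 − 25 = 7.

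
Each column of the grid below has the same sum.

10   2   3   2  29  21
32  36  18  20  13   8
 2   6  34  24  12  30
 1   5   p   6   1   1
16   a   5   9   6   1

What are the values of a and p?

a = 12, p = 1

Column 4 sums to 61 and so does column 6; that's the common total.
In column 2 the known cells total 49, leaving 61 − 49 = 12.
In column 3 the known cells total 60, leaving 61 − 60 = 1.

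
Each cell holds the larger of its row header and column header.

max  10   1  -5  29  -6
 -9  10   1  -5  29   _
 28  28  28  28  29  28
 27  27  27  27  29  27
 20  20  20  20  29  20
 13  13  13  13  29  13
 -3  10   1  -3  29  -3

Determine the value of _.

max(-9, -6) = -6.

-6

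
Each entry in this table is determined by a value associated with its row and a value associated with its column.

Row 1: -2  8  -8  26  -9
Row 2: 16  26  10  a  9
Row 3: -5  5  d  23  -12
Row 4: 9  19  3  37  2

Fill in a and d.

a = 44, d = -11

The difference between any two rows is the same in every column — this is an addition table with the headers hidden.
Row 2 minus row 1 is 16 − (-2) = 18, so its entry in column 4 is 26 + 18 = 44.
Row 3 minus row 1 is -5 − (-2) = -3, so its entry in column 3 is -8 + (-3) = -11.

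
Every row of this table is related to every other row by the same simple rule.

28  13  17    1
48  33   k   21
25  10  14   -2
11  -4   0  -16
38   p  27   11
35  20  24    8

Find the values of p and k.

The difference between any two rows is the same in every column — this is an addition table with the headers hidden.
Row 5 minus row 1 is 11 − 1 = 10, so its entry in column 2 is 13 + 10 = 23.
Row 2 minus row 1 is 21 − 1 = 20, so its entry in column 3 is 17 + 20 = 37.

p = 23, k = 37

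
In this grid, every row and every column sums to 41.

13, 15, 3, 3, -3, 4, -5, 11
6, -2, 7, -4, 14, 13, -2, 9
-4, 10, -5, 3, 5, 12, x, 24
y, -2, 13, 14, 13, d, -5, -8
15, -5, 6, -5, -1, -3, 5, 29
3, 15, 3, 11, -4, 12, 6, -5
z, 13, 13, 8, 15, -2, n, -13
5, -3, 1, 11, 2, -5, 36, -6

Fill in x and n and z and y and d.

The known cells in row 3 total 45, leaving 41 − 45 = -4 for the blank.
The known cells in column 7 total 31, leaving 41 − 31 = 10 for the blank.
The known cells in row 7 total 44, leaving 41 − 44 = -3 for the blank.
The known cells in column 1 total 35, leaving 41 − 35 = 6 for the blank.
The known cells in row 4 total 31, leaving 41 − 31 = 10 for the blank.

x = -4, n = 10, z = -3, y = 6, d = 10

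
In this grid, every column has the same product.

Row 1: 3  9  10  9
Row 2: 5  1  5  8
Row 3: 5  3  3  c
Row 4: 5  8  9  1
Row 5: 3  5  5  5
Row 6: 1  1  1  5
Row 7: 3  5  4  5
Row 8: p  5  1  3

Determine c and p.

Columns 2 and 3 each multiply to 27000, so every column has product 27000.
Column 4: 9×8×1×5×5×5×3 = 27000, so the missing entry is 27000 ÷ 27000 = 1.
Column 1: 3×5×5×5×3×1×3 = 3375, so the missing entry is 27000 ÷ 3375 = 8.

c = 1, p = 8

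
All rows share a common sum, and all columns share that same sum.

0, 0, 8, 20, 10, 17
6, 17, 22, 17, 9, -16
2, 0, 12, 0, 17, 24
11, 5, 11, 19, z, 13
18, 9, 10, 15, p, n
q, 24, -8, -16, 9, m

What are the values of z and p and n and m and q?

Rows 1 and 2 both sum to 55, so that's the common total.
The known cells in row 4 total 59, leaving 55 − 59 = -4 for the blank.
The known cells in column 5 total 41, leaving 55 − 41 = 14 for the blank.
The known cells in row 5 total 66, leaving 55 − 66 = -11 for the blank.
The known cells in column 6 total 27, leaving 55 − 27 = 28 for the blank.
The known cells in row 6 total 37, leaving 55 − 37 = 18 for the blank.

z = -4, p = 14, n = -11, m = 28, q = 18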